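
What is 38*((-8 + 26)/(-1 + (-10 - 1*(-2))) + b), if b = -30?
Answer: -1216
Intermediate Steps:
38*((-8 + 26)/(-1 + (-10 - 1*(-2))) + b) = 38*((-8 + 26)/(-1 + (-10 - 1*(-2))) - 30) = 38*(18/(-1 + (-10 + 2)) - 30) = 38*(18/(-1 - 8) - 30) = 38*(18/(-9) - 30) = 38*(18*(-⅑) - 30) = 38*(-2 - 30) = 38*(-32) = -1216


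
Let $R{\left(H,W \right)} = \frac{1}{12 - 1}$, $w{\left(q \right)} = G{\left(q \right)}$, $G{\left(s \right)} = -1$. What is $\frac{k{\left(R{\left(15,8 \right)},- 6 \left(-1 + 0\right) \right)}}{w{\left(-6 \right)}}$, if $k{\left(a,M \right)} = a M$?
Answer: $- \frac{6}{11} \approx -0.54545$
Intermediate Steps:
$w{\left(q \right)} = -1$
$R{\left(H,W \right)} = \frac{1}{11}$
$k{\left(a,M \right)} = M a$
$\frac{k{\left(R{\left(15,8 \right)},- 6 \left(-1 + 0\right) \right)}}{w{\left(-6 \right)}} = \frac{- 6 \left(-1 + 0\right) \frac{1}{11}}{-1} = \left(-6\right) \left(-1\right) \frac{1}{11} \left(-1\right) = 6 \cdot \frac{1}{11} \left(-1\right) = \frac{6}{11} \left(-1\right) = - \frac{6}{11}$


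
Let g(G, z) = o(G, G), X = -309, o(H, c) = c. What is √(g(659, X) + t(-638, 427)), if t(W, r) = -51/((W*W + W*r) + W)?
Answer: √328596255295/22330 ≈ 25.671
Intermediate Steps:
t(W, r) = -51/(W + W² + W*r) (t(W, r) = -51/((W² + W*r) + W) = -51/(W + W² + W*r))
g(G, z) = G
√(g(659, X) + t(-638, 427)) = √(659 - 51/(-638*(1 - 638 + 427))) = √(659 - 51*(-1/638)/(-210)) = √(659 - 51*(-1/638)*(-1/210)) = √(659 - 17/44660) = √(29430923/44660) = √328596255295/22330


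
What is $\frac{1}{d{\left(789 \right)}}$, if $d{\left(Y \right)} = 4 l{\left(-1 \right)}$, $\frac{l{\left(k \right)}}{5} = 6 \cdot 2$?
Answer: $\frac{1}{240} \approx 0.0041667$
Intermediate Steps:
$l{\left(k \right)} = 60$ ($l{\left(k \right)} = 5 \cdot 6 \cdot 2 = 5 \cdot 12 = 60$)
$d{\left(Y \right)} = 240$ ($d{\left(Y \right)} = 4 \cdot 60 = 240$)
$\frac{1}{d{\left(789 \right)}} = \frac{1}{240}$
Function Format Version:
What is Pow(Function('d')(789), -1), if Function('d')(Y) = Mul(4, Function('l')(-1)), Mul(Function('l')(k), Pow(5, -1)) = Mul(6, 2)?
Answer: Rational(1, 240) ≈ 0.0041667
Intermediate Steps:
Function('l')(k) = 60 (Function('l')(k) = Mul(5, Mul(6, 2)) = Mul(5, 12) = 60)
Function('d')(Y) = 240 (Function('d')(Y) = Mul(4, 60) = 240)
Pow(Function('d')(789), -1) = Pow(240, -1) = Rational(1, 240)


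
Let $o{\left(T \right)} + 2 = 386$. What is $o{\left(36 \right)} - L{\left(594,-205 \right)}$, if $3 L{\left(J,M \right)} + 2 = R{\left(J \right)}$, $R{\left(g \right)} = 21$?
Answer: $\frac{1133}{3} \approx 377.67$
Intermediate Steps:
$L{\left(J,M \right)} = \frac{19}{3}$ ($L{\left(J,M \right)} = - \frac{2}{3} + \frac{1}{3} \cdot 21 = - \frac{2}{3} + 7 = \frac{19}{3}$)
$o{\left(T \right)} = 384$ ($o{\left(T \right)} = -2 + 386 = 384$)
$o{\left(36 \right)} - L{\left(594,-205 \right)} = 384 - \frac{19}{3} = \frac{1133}{3}$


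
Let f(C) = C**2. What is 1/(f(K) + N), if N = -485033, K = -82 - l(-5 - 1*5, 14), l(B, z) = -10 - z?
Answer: -1/481669 ≈ -2.0761e-6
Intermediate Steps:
K = -58 (K = -82 - (-10 - 1*14) = -82 - (-10 - 14) = -82 - 1*(-24) = -82 + 24 = -58)
1/(f(K) + N) = 1/((-58)**2 - 485033) = 1/(3364 - 485033) = 1/(-481669) = -1/481669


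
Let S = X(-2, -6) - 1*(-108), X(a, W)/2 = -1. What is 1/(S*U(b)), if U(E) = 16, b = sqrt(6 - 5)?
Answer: 1/1696 ≈ 0.00058962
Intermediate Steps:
X(a, W) = -2 (X(a, W) = 2*(-1) = -2)
b = 1 (b = sqrt(1) = 1)
S = 106 (S = -2 - 1*(-108) = -2 + 108 = 106)
1/(S*U(b)) = 1/(106*16) = 1/1696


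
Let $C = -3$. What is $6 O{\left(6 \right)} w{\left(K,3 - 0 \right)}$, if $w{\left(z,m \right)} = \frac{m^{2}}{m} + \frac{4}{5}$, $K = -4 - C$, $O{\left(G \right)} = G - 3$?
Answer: $\frac{342}{5} \approx 68.4$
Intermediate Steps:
$O{\left(G \right)} = -3 + G$ ($O{\left(G \right)} = G - 3 = -3 + G$)
$K = -1$ ($K = -4 - -3 = -4 + 3 = -1$)
$w{\left(z,m \right)} = \frac{4}{5} + m$ ($w{\left(z,m \right)} = m + 4 \cdot \frac{1}{5} = m + \frac{4}{5} = \frac{4}{5} + m$)
$6 O{\left(6 \right)} w{\left(K,3 - 0 \right)} = 6 \left(-3 + 6\right) \left(\frac{4}{5} + \left(3 - 0\right)\right) = 6 \cdot 3 \left(\frac{4}{5} + \left(3 + 0\right)\right) = 18 \left(\frac{4}{5} + 3\right) = 18 \cdot \frac{19}{5} = \frac{342}{5}$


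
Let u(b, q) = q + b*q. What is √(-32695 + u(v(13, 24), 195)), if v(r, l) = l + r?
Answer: I*√25285 ≈ 159.01*I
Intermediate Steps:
√(-32695 + u(v(13, 24), 195)) = √(-32695 + 195*(1 + (24 + 13))) = √(-32695 + 195*(1 + 37)) = √(-32695 + 195*38) = √(-32695 + 7410) = √(-25285) = I*√25285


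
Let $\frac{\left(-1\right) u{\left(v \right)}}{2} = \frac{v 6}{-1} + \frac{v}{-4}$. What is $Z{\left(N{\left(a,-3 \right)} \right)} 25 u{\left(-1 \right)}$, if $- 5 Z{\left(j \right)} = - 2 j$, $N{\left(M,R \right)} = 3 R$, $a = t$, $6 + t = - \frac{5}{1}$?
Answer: $1125$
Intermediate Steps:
$t = -11$ ($t = -6 - \frac{5}{1} = -6 - 5 = -11$)
$a = -11$
$Z{\left(j \right)} = \frac{2 j}{5}$ ($Z{\left(j \right)} = - \frac{\left(-2\right) j}{5} = \frac{2 j}{5}$)
$u{\left(v \right)} = \frac{25 v}{2}$ ($u{\left(v \right)} = - 2 \left(\frac{v 6}{-1} + \frac{v}{-4}\right) = - 2 \left(6 v \left(-1\right) + v \left(- \frac{1}{4}\right)\right) = - 2 \left(- 6 v - \frac{v}{4}\right) = - 2 \left(- \frac{25 v}{4}\right) = \frac{25 v}{2}$)
$Z{\left(N{\left(a,-3 \right)} \right)} 25 u{\left(-1 \right)} = \frac{2 \cdot 3 \left(-3\right)}{5} \cdot 25 \cdot \frac{25}{2} \left(-1\right) = \frac{2}{5} \left(-9\right) 25 \left(- \frac{25}{2}\right) = \left(- \frac{18}{5}\right) 25 \left(- \frac{25}{2}\right) = \left(-90\right) \left(- \frac{25}{2}\right) = 1125$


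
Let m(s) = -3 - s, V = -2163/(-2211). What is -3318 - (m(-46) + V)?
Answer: -2477778/737 ≈ -3362.0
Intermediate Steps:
V = 721/737 (V = -2163*(-1/2211) = 721/737 ≈ 0.97829)
-3318 - (m(-46) + V) = -3318 - ((-3 - 1*(-46)) + 721/737) = -3318 - ((-3 + 46) + 721/737) = -3318 - (43 + 721/737) = -3318 - 1*32412/737 = -3318 - 32412/737 = -2477778/737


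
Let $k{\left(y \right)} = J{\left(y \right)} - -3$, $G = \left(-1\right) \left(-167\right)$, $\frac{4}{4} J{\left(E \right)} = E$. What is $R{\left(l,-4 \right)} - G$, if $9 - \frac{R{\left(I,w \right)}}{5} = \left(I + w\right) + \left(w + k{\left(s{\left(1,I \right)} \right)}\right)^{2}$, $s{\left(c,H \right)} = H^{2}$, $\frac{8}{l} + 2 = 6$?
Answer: $-157$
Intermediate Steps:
$l = 2$ ($l = \frac{8}{-2 + 6} = \frac{8}{4} = 8 \cdot \frac{1}{4} = 2$)
$J{\left(E \right)} = E$
$G = 167$
$k{\left(y \right)} = 3 + y$ ($k{\left(y \right)} = y - -3 = y + 3 = 3 + y$)
$R{\left(I,w \right)} = 45 - 5 I - 5 w - 5 \left(3 + w + I^{2}\right)^{2}$ ($R{\left(I,w \right)} = 45 - 5 \left(\left(I + w\right) + \left(w + \left(3 + I^{2}\right)\right)^{2}\right) = 45 - 5 \left(\left(I + w\right) + \left(3 + w + I^{2}\right)^{2}\right) = 45 - 5 \left(I + w + \left(3 + w + I^{2}\right)^{2}\right) = 45 - \left(5 I + 5 w + 5 \left(3 + w + I^{2}\right)^{2}\right) = 45 - 5 I - 5 w - 5 \left(3 + w + I^{2}\right)^{2}$)
$R{\left(l,-4 \right)} - G = \left(45 - 10 - -20 - 5 \left(3 - 4 + 2^{2}\right)^{2}\right) - 167 = \left(45 - 10 + 20 - 5 \left(3 - 4 + 4\right)^{2}\right) - 167 = \left(45 - 10 + 20 - 5 \cdot 3^{2}\right) - 167 = \left(45 - 10 + 20 - 45\right) - 167 = 10 - 167 = -157$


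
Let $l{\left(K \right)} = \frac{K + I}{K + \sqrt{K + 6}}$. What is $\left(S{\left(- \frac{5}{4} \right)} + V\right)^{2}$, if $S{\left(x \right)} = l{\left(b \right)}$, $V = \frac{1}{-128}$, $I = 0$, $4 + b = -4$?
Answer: $\frac{- 1016 \sqrt{2} + 516127 i}{16384 \left(8 \sqrt{2} + 31 i\right)} \approx 0.89584 + 0.32977 i$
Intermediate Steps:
$b = -8$ ($b = -4 - 4 = -8$)
$V = - \frac{1}{128} \approx -0.0078125$
$l{\left(K \right)} = \frac{K}{K + \sqrt{6 + K}}$ ($l{\left(K \right)} = \frac{K + 0}{K + \sqrt{K + 6}} = \frac{K}{K + \sqrt{6 + K}}$)
$S{\left(x \right)} = - \frac{8}{-8 + i \sqrt{2}}$ ($S{\left(x \right)} = - \frac{8}{-8 + \sqrt{6 - 8}} = - \frac{8}{-8 + \sqrt{-2}} = - \frac{8}{-8 + i \sqrt{2}}$)
$\left(S{\left(- \frac{5}{4} \right)} + V\right)^{2} = \left(\left(\frac{32}{33} + \frac{4 i \sqrt{2}}{33}\right) - \frac{1}{128}\right)^{2} = \left(\frac{4063}{4224} + \frac{4 i \sqrt{2}}{33}\right)^{2}$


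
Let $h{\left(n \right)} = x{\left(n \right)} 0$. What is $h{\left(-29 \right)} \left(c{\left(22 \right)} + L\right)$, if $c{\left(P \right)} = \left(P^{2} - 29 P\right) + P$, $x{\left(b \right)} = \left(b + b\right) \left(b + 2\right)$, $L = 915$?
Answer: $0$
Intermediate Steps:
$x{\left(b \right)} = 2 b \left(2 + b\right)$
$c{\left(P \right)} = P^{2} - 28 P$
$h{\left(n \right)} = 0$ ($h{\left(n \right)} = 2 n \left(2 + n\right) 0 = 0$)
$h{\left(-29 \right)} \left(c{\left(22 \right)} + L\right) = 0 \left(22 \left(-28 + 22\right) + 915\right) = 0 \left(22 \left(-6\right) + 915\right) = 0 \left(-132 + 915\right) = 0 \cdot 783 = 0$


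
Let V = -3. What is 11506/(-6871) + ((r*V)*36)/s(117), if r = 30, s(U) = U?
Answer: -2623138/89323 ≈ -29.367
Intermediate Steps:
11506/(-6871) + ((r*V)*36)/s(117) = 11506/(-6871) + ((30*(-3))*36)/117 = 11506*(-1/6871) - 90*36*(1/117) = -11506/6871 - 3240*1/117 = -11506/6871 - 360/13 = -2623138/89323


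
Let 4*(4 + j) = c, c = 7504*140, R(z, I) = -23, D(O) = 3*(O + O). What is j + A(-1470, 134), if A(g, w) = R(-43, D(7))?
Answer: 262613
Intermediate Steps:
D(O) = 6*O (D(O) = 3*(2*O) = 6*O)
A(g, w) = -23
c = 1050560
j = 262636 (j = -4 + (¼)*1050560 = -4 + 262640 = 262636)
j + A(-1470, 134) = 262636 - 23 = 262613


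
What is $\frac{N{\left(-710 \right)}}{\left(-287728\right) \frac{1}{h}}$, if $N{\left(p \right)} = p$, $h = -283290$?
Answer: $- \frac{7183425}{10276} \approx -699.05$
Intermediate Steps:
$\frac{N{\left(-710 \right)}}{\left(-287728\right) \frac{1}{h}} = - \frac{710}{\left(-287728\right) \frac{1}{-283290}} = - \frac{710}{\left(-287728\right) \left(- \frac{1}{283290}\right)} = - \frac{710}{\frac{20552}{20235}} = \left(-710\right) \frac{20235}{20552} = - \frac{7183425}{10276}$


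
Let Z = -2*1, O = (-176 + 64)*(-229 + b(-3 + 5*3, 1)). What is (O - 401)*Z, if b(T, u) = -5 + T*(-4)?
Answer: -62366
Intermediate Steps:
b(T, u) = -5 - 4*T
O = 31584 (O = (-176 + 64)*(-229 + (-5 - 4*(-3 + 5*3))) = -112*(-229 + (-5 - 4*(-3 + 15))) = -112*(-229 + (-5 - 4*12)) = -112*(-229 + (-5 - 48)) = -112*(-229 - 53) = -112*(-282) = 31584)
Z = -2
(O - 401)*Z = (31584 - 401)*(-2) = 31183*(-2) = -62366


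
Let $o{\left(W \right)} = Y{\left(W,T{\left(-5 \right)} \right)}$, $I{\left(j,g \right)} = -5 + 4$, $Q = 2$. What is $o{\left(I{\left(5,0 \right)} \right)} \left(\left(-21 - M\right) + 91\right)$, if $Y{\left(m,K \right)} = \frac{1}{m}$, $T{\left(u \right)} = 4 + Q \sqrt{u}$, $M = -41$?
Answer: $-111$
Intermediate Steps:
$I{\left(j,g \right)} = -1$
$T{\left(u \right)} = 4 + 2 \sqrt{u}$
$o{\left(W \right)} = \frac{1}{W}$
$o{\left(I{\left(5,0 \right)} \right)} \left(\left(-21 - M\right) + 91\right) = \frac{\left(-21 - -41\right) + 91}{-1} = - (\left(-21 + 41\right) + 91) = - (20 + 91) = \left(-1\right) 111 = -111$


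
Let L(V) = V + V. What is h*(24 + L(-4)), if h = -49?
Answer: -784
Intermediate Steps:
L(V) = 2*V
h*(24 + L(-4)) = -49*(24 + 2*(-4)) = -49*(24 - 8) = -49*16 = -784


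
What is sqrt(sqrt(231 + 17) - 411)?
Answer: sqrt(-411 + 2*sqrt(62)) ≈ 19.881*I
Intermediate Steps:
sqrt(sqrt(231 + 17) - 411) = sqrt(sqrt(248) - 411) = sqrt(2*sqrt(62) - 411) = sqrt(-411 + 2*sqrt(62))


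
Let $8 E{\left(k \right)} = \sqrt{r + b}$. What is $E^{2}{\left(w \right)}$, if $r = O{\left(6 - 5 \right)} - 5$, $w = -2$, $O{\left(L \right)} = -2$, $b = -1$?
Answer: $- \frac{1}{8} \approx -0.125$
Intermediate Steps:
$r = -7$ ($r = -2 - 5 = -7$)
$E{\left(k \right)} = \frac{i \sqrt{2}}{4}$ ($E{\left(k \right)} = \frac{\sqrt{-7 - 1}}{8} = \frac{\sqrt{-8}}{8} = \frac{2 i \sqrt{2}}{8} = \frac{i \sqrt{2}}{4}$)
$E^{2}{\left(w \right)} = \left(\frac{i \sqrt{2}}{4}\right)^{2} = - \frac{1}{8}$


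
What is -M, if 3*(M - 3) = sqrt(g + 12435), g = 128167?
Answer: -3 - 11*sqrt(1162)/3 ≈ -127.99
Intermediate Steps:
M = 3 + 11*sqrt(1162)/3 (M = 3 + sqrt(128167 + 12435)/3 = 3 + sqrt(140602)/3 = 3 + (11*sqrt(1162))/3 = 3 + 11*sqrt(1162)/3 ≈ 127.99)
-M = -(3 + 11*sqrt(1162)/3) = -3 - 11*sqrt(1162)/3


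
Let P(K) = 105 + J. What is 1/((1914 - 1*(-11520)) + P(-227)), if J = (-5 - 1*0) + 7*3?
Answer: 1/13555 ≈ 7.3774e-5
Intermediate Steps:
J = 16 (J = (-5 + 0) + 21 = -5 + 21 = 16)
P(K) = 121 (P(K) = 105 + 16 = 121)
1/((1914 - 1*(-11520)) + P(-227)) = 1/((1914 - 1*(-11520)) + 121) = 1/((1914 + 11520) + 121) = 1/(13434 + 121) = 1/13555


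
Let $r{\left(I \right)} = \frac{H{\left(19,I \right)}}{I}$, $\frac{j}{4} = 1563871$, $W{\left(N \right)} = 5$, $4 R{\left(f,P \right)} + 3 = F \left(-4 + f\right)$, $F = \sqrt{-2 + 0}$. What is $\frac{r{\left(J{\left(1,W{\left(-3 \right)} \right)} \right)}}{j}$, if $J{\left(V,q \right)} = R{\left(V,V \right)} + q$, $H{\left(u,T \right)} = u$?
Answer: $\frac{17}{25268863} + \frac{3 i \sqrt{2}}{25268863} \approx 6.7277 \cdot 10^{-7} + 1.679 \cdot 10^{-7} i$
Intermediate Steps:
$F = i \sqrt{2}$ ($F = \sqrt{-2} = i \sqrt{2} \approx 1.4142 i$)
$R{\left(f,P \right)} = - \frac{3}{4} + \frac{i \sqrt{2} \left(-4 + f\right)}{4}$
$J{\left(V,q \right)} = - \frac{3}{4} + q - i \sqrt{2} + \frac{i V \sqrt{2}}{4}$ ($J{\left(V,q \right)} = \left(- \frac{3}{4} - i \sqrt{2} + \frac{i V \sqrt{2}}{4}\right) + q = - \frac{3}{4} + q - i \sqrt{2} + \frac{i V \sqrt{2}}{4}$)
$j = 6255484$ ($j = 4 \cdot 1563871 = 6255484$)
$r{\left(I \right)} = \frac{19}{I}$
$\frac{r{\left(J{\left(1,W{\left(-3 \right)} \right)} \right)}}{j} = \frac{19 \frac{1}{- \frac{3}{4} + 5 - i \sqrt{2} + \frac{1}{4} i 1 \sqrt{2}}}{6255484} = \frac{19}{- \frac{3}{4} + 5 - i \sqrt{2} + \frac{i \sqrt{2}}{4}} \cdot \frac{1}{6255484} = \frac{19}{\frac{17}{4} - \frac{3 i \sqrt{2}}{4}} \cdot \frac{1}{6255484} = \frac{1}{329236 \left(\frac{17}{4} - \frac{3 i \sqrt{2}}{4}\right)}$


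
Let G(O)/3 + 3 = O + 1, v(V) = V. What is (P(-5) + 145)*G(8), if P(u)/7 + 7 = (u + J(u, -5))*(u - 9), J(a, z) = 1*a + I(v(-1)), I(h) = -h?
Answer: 17604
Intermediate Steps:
J(a, z) = 1 + a (J(a, z) = 1*a - 1*(-1) = a + 1 = 1 + a)
P(u) = -49 + 7*(1 + 2*u)*(-9 + u) (P(u) = -49 + 7*((u + (1 + u))*(u - 9)) = -49 + 7*((1 + 2*u)*(-9 + u)) = -49 + 7*(1 + 2*u)*(-9 + u))
G(O) = -6 + 3*O (G(O) = -9 + 3*(O + 1) = -9 + 3*(1 + O) = -9 + (3 + 3*O) = -6 + 3*O)
(P(-5) + 145)*G(8) = ((-112 - 119*(-5) + 14*(-5)**2) + 145)*(-6 + 3*8) = ((-112 + 595 + 14*25) + 145)*(-6 + 24) = ((-112 + 595 + 350) + 145)*18 = (833 + 145)*18 = 978*18 = 17604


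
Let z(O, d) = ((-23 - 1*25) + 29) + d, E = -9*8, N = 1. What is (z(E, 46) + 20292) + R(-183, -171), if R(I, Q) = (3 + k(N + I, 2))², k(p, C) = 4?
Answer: 20368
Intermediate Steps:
E = -72
R(I, Q) = 49 (R(I, Q) = (3 + 4)² = 7² = 49)
z(O, d) = -19 + d (z(O, d) = ((-23 - 25) + 29) + d = (-48 + 29) + d = -19 + d)
(z(E, 46) + 20292) + R(-183, -171) = ((-19 + 46) + 20292) + 49 = (27 + 20292) + 49 = 20319 + 49 = 20368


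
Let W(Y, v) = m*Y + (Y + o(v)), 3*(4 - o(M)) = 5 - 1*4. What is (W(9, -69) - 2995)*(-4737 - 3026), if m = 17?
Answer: 65892344/3 ≈ 2.1964e+7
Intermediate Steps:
o(M) = 11/3 (o(M) = 4 - (5 - 1*4)/3 = 4 - (5 - 4)/3 = 4 - ⅓*1 = 4 - ⅓ = 11/3)
W(Y, v) = 11/3 + 18*Y (W(Y, v) = 17*Y + (Y + 11/3) = 17*Y + (11/3 + Y) = 11/3 + 18*Y)
(W(9, -69) - 2995)*(-4737 - 3026) = ((11/3 + 18*9) - 2995)*(-4737 - 3026) = ((11/3 + 162) - 2995)*(-7763) = (497/3 - 2995)*(-7763) = -8488/3*(-7763) = 65892344/3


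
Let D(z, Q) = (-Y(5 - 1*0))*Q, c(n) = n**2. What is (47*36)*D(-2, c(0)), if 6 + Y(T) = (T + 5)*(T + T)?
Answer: 0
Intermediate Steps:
Y(T) = -6 + 2*T*(5 + T) (Y(T) = -6 + (T + 5)*(T + T) = -6 + (5 + T)*(2*T) = -6 + 2*T*(5 + T))
D(z, Q) = -94*Q (D(z, Q) = (-(-6 + 2*(5 - 1*0)**2 + 10*(5 - 1*0)))*Q = (-(-6 + 2*(5 + 0)**2 + 10*(5 + 0)))*Q = (-(-6 + 2*5**2 + 10*5))*Q = (-(-6 + 2*25 + 50))*Q = (-(-6 + 50 + 50))*Q = (-1*94)*Q = -94*Q)
(47*36)*D(-2, c(0)) = (47*36)*(-94*0**2) = 1692*(-94*0) = 1692*0 = 0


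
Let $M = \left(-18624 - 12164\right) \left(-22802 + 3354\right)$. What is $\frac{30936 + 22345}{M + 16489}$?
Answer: $\frac{53281}{598781513} \approx 8.8982 \cdot 10^{-5}$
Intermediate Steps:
$M = 598765024$ ($M = \left(-30788\right) \left(-19448\right) = 598765024$)
$\frac{30936 + 22345}{M + 16489} = \frac{30936 + 22345}{598765024 + 16489} = \frac{53281}{598781513}$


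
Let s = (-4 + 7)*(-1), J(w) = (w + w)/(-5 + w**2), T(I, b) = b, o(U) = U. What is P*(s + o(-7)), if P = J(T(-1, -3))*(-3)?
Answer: -45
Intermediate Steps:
J(w) = 2*w/(-5 + w**2) (J(w) = (2*w)/(-5 + w**2) = 2*w/(-5 + w**2))
P = 9/2 (P = (2*(-3)/(-5 + (-3)**2))*(-3) = (2*(-3)/(-5 + 9))*(-3) = (2*(-3)/4)*(-3) = (2*(-3)*(1/4))*(-3) = -3/2*(-3) = 9/2 ≈ 4.5000)
s = -3 (s = 3*(-1) = -3)
P*(s + o(-7)) = 9*(-3 - 7)/2 = (9/2)*(-10) = -45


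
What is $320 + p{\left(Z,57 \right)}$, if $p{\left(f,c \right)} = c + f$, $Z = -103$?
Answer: $274$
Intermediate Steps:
$320 + p{\left(Z,57 \right)} = 320 + \left(57 - 103\right) = 320 - 46 = 274$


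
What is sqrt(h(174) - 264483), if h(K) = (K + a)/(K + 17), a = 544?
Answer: I*sqrt(9648467185)/191 ≈ 514.28*I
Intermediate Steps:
h(K) = (544 + K)/(17 + K) (h(K) = (K + 544)/(K + 17) = (544 + K)/(17 + K))
sqrt(h(174) - 264483) = sqrt((544 + 174)/(17 + 174) - 264483) = sqrt(718/191 - 264483) = sqrt(-50515535/191) = I*sqrt(9648467185)/191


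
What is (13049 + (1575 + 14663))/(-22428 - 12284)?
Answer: -29287/34712 ≈ -0.84371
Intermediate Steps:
(13049 + (1575 + 14663))/(-22428 - 12284) = (13049 + 16238)/(-34712) = 29287*(-1/34712) = -29287/34712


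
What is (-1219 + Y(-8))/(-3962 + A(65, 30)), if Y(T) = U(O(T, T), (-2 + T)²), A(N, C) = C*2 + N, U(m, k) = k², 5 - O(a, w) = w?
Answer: -2927/1279 ≈ -2.2885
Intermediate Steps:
O(a, w) = 5 - w
A(N, C) = N + 2*C (A(N, C) = 2*C + N = N + 2*C)
Y(T) = (-2 + T)⁴ (Y(T) = ((-2 + T)²)² = (-2 + T)⁴)
(-1219 + Y(-8))/(-3962 + A(65, 30)) = (-1219 + (-2 - 8)⁴)/(-3962 + (65 + 2*30)) = (-1219 + (-10)⁴)/(-3962 + (65 + 60)) = (-1219 + 10000)/(-3962 + 125) = 8781/(-3837) = 8781*(-1/3837) = -2927/1279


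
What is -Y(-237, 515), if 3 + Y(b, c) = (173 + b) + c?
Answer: -448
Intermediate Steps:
Y(b, c) = 170 + b + c (Y(b, c) = -3 + ((173 + b) + c) = -3 + (173 + b + c) = 170 + b + c)
-Y(-237, 515) = -(170 - 237 + 515) = -1*448 = -448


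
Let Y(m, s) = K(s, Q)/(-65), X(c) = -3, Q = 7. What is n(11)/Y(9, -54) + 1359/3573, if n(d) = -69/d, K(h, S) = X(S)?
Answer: -591854/4367 ≈ -135.53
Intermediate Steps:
K(h, S) = -3
Y(m, s) = 3/65 (Y(m, s) = -3/(-65) = -3*(-1/65) = 3/65)
n(11)/Y(9, -54) + 1359/3573 = (-69/11)/(3/65) + 1359/3573 = -69*1/11*(65/3) + 1359*(1/3573) = -69/11*65/3 + 151/397 = -1495/11 + 151/397 = -591854/4367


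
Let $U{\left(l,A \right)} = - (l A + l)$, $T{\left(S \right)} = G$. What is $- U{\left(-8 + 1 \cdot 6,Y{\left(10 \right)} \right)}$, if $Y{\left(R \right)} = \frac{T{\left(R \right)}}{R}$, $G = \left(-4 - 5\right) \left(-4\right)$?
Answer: $- \frac{46}{5} \approx -9.2$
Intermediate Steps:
$G = 36$ ($G = \left(-9\right) \left(-4\right) = 36$)
$T{\left(S \right)} = 36$
$Y{\left(R \right)} = \frac{36}{R}$
$U{\left(l,A \right)} = - l - A l$ ($U{\left(l,A \right)} = - (A l + l) = - (l + A l) = - l - A l$)
$- U{\left(-8 + 1 \cdot 6,Y{\left(10 \right)} \right)} = - \left(-1\right) \left(-8 + 1 \cdot 6\right) \left(1 + \frac{36}{10}\right) = - \left(-1\right) \left(-8 + 6\right) \left(1 + 36 \cdot \frac{1}{10}\right) = - \left(-1\right) \left(-2\right) \left(1 + \frac{18}{5}\right) = - \frac{\left(-1\right) \left(-2\right) 23}{5} = \left(-1\right) \frac{46}{5} = - \frac{46}{5}$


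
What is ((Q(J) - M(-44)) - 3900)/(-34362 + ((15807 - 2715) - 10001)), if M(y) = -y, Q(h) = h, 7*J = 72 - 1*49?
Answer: 27585/218897 ≈ 0.12602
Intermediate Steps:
J = 23/7 (J = (72 - 1*49)/7 = (72 - 49)/7 = (1/7)*23 = 23/7 ≈ 3.2857)
((Q(J) - M(-44)) - 3900)/(-34362 + ((15807 - 2715) - 10001)) = ((23/7 - (-1)*(-44)) - 3900)/(-34362 + ((15807 - 2715) - 10001)) = ((23/7 - 1*44) - 3900)/(-34362 + (13092 - 10001)) = ((23/7 - 44) - 3900)/(-34362 + 3091) = (-285/7 - 3900)/(-31271) = -27585/7*(-1/31271) = 27585/218897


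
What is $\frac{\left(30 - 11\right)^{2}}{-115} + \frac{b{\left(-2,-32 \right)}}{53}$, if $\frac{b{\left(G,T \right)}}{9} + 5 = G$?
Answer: $- \frac{26378}{6095} \approx -4.3278$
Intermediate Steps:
$b{\left(G,T \right)} = -45 + 9 G$
$\frac{\left(30 - 11\right)^{2}}{-115} + \frac{b{\left(-2,-32 \right)}}{53} = \frac{\left(30 - 11\right)^{2}}{-115} + \frac{-45 + 9 \left(-2\right)}{53} = 19^{2} \left(- \frac{1}{115}\right) + \left(-45 - 18\right) \frac{1}{53} = 361 \left(- \frac{1}{115}\right) - \frac{63}{53} = - \frac{361}{115} - \frac{63}{53} = - \frac{26378}{6095}$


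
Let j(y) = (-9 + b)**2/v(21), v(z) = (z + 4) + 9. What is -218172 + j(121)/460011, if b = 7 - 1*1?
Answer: -1137430558773/5213458 ≈ -2.1817e+5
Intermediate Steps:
v(z) = 13 + z (v(z) = (4 + z) + 9 = 13 + z)
b = 6 (b = 7 - 1 = 6)
j(y) = 9/34 (j(y) = (-9 + 6)**2/(13 + 21) = (-3)**2/34 = 9*(1/34) = 9/34)
-218172 + j(121)/460011 = -218172 + (9/34)/460011 = -218172 + (9/34)*(1/460011) = -218172 + 3/5213458 = -1137430558773/5213458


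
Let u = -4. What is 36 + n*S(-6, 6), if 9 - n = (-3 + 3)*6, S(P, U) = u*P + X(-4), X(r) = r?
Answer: 216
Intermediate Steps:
S(P, U) = -4 - 4*P (S(P, U) = -4*P - 4 = -4 - 4*P)
n = 9 (n = 9 - (-3 + 3)*6 = 9 - 0*6 = 9 - 1*0 = 9 + 0 = 9)
36 + n*S(-6, 6) = 36 + 9*(-4 - 4*(-6)) = 36 + 9*(-4 + 24) = 36 + 9*20 = 36 + 180 = 216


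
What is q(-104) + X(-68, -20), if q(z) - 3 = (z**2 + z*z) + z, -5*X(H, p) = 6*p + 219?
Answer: 107556/5 ≈ 21511.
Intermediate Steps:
X(H, p) = -219/5 - 6*p/5 (X(H, p) = -(6*p + 219)/5 = -(219 + 6*p)/5 = -219/5 - 6*p/5)
q(z) = 3 + z + 2*z**2 (q(z) = 3 + ((z**2 + z*z) + z) = 3 + ((z**2 + z**2) + z) = 3 + (2*z**2 + z) = 3 + (z + 2*z**2) = 3 + z + 2*z**2)
q(-104) + X(-68, -20) = (3 - 104 + 2*(-104)**2) + (-219/5 - 6/5*(-20)) = (3 - 104 + 2*10816) + (-219/5 + 24) = (3 - 104 + 21632) - 99/5 = 21531 - 99/5 = 107556/5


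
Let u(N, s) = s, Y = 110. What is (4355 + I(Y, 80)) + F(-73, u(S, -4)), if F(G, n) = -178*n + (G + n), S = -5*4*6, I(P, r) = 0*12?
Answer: 4990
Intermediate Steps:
I(P, r) = 0
S = -120 (S = -20*6 = -120)
F(G, n) = G - 177*n
(4355 + I(Y, 80)) + F(-73, u(S, -4)) = (4355 + 0) + (-73 - 177*(-4)) = 4355 + (-73 + 708) = 4355 + 635 = 4990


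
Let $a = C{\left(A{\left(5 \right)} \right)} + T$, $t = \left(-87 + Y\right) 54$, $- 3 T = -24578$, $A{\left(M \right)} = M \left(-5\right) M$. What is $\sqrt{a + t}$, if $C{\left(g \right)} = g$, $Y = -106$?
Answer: $\frac{i \sqrt{21189}}{3} \approx 48.521 i$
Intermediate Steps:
$A{\left(M \right)} = - 5 M^{2}$ ($A{\left(M \right)} = - 5 M M = - 5 M^{2}$)
$T = \frac{24578}{3}$ ($T = \left(- \frac{1}{3}\right) \left(-24578\right) = \frac{24578}{3} \approx 8192.7$)
$t = -10422$ ($t = \left(-87 - 106\right) 54 = \left(-193\right) 54 = -10422$)
$a = \frac{24203}{3}$ ($a = - 5 \cdot 5^{2} + \frac{24578}{3} = \left(-5\right) 25 + \frac{24578}{3} = -125 + \frac{24578}{3} = \frac{24203}{3} \approx 8067.7$)
$\sqrt{a + t} = \sqrt{\frac{24203}{3} - 10422} = \sqrt{- \frac{7063}{3}} = \frac{i \sqrt{21189}}{3}$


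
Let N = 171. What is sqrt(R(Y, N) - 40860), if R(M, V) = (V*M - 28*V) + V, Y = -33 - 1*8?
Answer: 162*I*sqrt(2) ≈ 229.1*I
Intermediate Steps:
Y = -41 (Y = -33 - 8 = -41)
R(M, V) = -27*V + M*V (R(M, V) = (M*V - 28*V) + V = (-28*V + M*V) + V = -27*V + M*V)
sqrt(R(Y, N) - 40860) = sqrt(171*(-27 - 41) - 40860) = sqrt(171*(-68) - 40860) = sqrt(-11628 - 40860) = sqrt(-52488) = 162*I*sqrt(2)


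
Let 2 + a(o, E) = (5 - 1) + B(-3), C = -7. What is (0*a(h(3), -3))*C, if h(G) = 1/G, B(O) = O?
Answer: 0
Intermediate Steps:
a(o, E) = -1 (a(o, E) = -2 + ((5 - 1) - 3) = -2 + (4 - 3) = -2 + 1 = -1)
(0*a(h(3), -3))*C = (0*(-1))*(-7) = 0*(-7) = 0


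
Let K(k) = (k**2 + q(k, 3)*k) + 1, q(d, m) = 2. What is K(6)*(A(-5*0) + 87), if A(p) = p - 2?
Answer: 4165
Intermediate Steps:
K(k) = 1 + k**2 + 2*k (K(k) = (k**2 + 2*k) + 1 = 1 + k**2 + 2*k)
A(p) = -2 + p
K(6)*(A(-5*0) + 87) = (1 + 6**2 + 2*6)*((-2 - 5*0) + 87) = (1 + 36 + 12)*((-2 + 0) + 87) = 49*(-2 + 87) = 49*85 = 4165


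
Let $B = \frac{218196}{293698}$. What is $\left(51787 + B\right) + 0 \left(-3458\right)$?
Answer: $\frac{7604978261}{146849} \approx 51788.0$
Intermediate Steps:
$B = \frac{109098}{146849}$ ($B = 218196 \cdot \frac{1}{293698} = \frac{109098}{146849} \approx 0.74293$)
$\left(51787 + B\right) + 0 \left(-3458\right) = \left(51787 + \frac{109098}{146849}\right) + 0 \left(-3458\right) = \frac{7604978261}{146849} + 0 = \frac{7604978261}{146849}$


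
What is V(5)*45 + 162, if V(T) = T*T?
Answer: 1287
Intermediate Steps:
V(T) = T**2
V(5)*45 + 162 = 5**2*45 + 162 = 25*45 + 162 = 1125 + 162 = 1287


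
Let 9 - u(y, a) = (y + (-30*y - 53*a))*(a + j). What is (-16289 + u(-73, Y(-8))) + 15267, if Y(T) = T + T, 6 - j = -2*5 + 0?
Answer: -1013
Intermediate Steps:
j = 16 (j = 6 - (-2*5 + 0) = 6 - (-10 + 0) = 6 - 1*(-10) = 6 + 10 = 16)
Y(T) = 2*T
u(y, a) = 9 - (16 + a)*(-53*a - 29*y) (u(y, a) = 9 - (y + (-30*y - 53*a))*(a + 16) = 9 - (y + (-53*a - 30*y))*(16 + a) = 9 - (-53*a - 29*y)*(16 + a) = 9 - (16 + a)*(-53*a - 29*y))
(-16289 + u(-73, Y(-8))) + 15267 = (-16289 + (9 + 53*(2*(-8))² + 464*(-73) + 848*(2*(-8)) + 29*(2*(-8))*(-73))) + 15267 = (-16289 + (9 + 53*(-16)² - 33872 + 848*(-16) + 29*(-16)*(-73))) + 15267 = (-16289 + (9 + 53*256 - 33872 - 13568 + 33872)) + 15267 = (-16289 + (9 + 13568 - 33872 - 13568 + 33872)) + 15267 = (-16289 + 9) + 15267 = -16280 + 15267 = -1013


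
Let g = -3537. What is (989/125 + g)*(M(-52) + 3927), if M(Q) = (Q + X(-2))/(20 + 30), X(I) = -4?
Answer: -43296174992/3125 ≈ -1.3855e+7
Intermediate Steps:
M(Q) = -2/25 + Q/50 (M(Q) = (Q - 4)/(20 + 30) = (-4 + Q)/50 = -2/25 + Q/50)
(989/125 + g)*(M(-52) + 3927) = (989/125 - 3537)*((-2/25 + (1/50)*(-52)) + 3927) = (989*(1/125) - 3537)*((-2/25 - 26/25) + 3927) = (989/125 - 3537)*(-28/25 + 3927) = -441136/125*98147/25 = -43296174992/3125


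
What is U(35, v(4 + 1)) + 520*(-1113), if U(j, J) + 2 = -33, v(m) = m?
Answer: -578795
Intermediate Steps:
U(j, J) = -35 (U(j, J) = -2 - 33 = -35)
U(35, v(4 + 1)) + 520*(-1113) = -35 + 520*(-1113) = -35 - 578760 = -578795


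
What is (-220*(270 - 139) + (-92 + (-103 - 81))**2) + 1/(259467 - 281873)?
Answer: 1061058535/22406 ≈ 47356.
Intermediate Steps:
(-220*(270 - 139) + (-92 + (-103 - 81))**2) + 1/(259467 - 281873) = (-220*131 + (-92 - 184)**2) + 1/(-22406) = (-28820 + (-276)**2) - 1/22406 = (-28820 + 76176) - 1/22406 = 47356 - 1/22406 = 1061058535/22406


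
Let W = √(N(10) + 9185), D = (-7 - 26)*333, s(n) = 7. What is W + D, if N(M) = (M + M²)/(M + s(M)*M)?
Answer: -10989 + √146982/4 ≈ -10893.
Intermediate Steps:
N(M) = (M + M²)/(8*M) (N(M) = (M + M²)/(M + 7*M) = (M + M²)/((8*M)) = (M + M²)*(1/(8*M)) = (M + M²)/(8*M))
D = -10989 (D = -33*333 = -10989)
W = √146982/4 (W = √((⅛ + (⅛)*10) + 9185) = √((⅛ + 5/4) + 9185) = √(11/8 + 9185) = √(73491/8) = √146982/4 ≈ 95.846)
W + D = √146982/4 - 10989 = -10989 + √146982/4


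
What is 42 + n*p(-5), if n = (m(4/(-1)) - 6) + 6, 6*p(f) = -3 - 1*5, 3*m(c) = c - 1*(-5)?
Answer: 374/9 ≈ 41.556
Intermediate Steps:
m(c) = 5/3 + c/3 (m(c) = (c - 1*(-5))/3 = (c + 5)/3 = (5 + c)/3 = 5/3 + c/3)
p(f) = -4/3 (p(f) = (-3 - 1*5)/6 = (-3 - 5)/6 = (⅙)*(-8) = -4/3)
n = ⅓ (n = ((5/3 + (4/(-1))/3) - 6) + 6 = ((5/3 + (4*(-1))/3) - 6) + 6 = ((5/3 + (⅓)*(-4)) - 6) + 6 = ((5/3 - 4/3) - 6) + 6 = (⅓ - 6) + 6 = -17/3 + 6 = ⅓ ≈ 0.33333)
42 + n*p(-5) = 42 + (⅓)*(-4/3) = 42 - 4/9 = 374/9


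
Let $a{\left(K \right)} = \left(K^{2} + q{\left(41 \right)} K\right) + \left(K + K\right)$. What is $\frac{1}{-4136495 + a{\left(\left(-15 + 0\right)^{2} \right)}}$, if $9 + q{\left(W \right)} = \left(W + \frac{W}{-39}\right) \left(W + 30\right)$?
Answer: $- \frac{13}{44840435} \approx -2.8992 \cdot 10^{-7}$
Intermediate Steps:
$q{\left(W \right)} = -9 + \frac{38 W \left(30 + W\right)}{39}$ ($q{\left(W \right)} = -9 + \left(W + \frac{W}{-39}\right) \left(W + 30\right) = -9 + \left(W + W \left(- \frac{1}{39}\right)\right) \left(30 + W\right) = -9 + \left(W - \frac{W}{39}\right) \left(30 + W\right) = -9 + \frac{38 W}{39} \left(30 + W\right) = -9 + \frac{38 W \left(30 + W\right)}{39}$)
$a{\left(K \right)} = K^{2} + \frac{110345 K}{39}$ ($a{\left(K \right)} = \left(K^{2} + \left(-9 + \frac{38 \cdot 41^{2}}{39} + \frac{380}{13} \cdot 41\right) K\right) + \left(K + K\right) = \left(K^{2} + \left(-9 + \frac{38}{39} \cdot 1681 + \frac{15580}{13}\right) K\right) + 2 K = \left(K^{2} + \left(-9 + \frac{63878}{39} + \frac{15580}{13}\right) K\right) + 2 K = \left(K^{2} + \frac{110267 K}{39}\right) + 2 K = K^{2} + \frac{110345 K}{39}$)
$\frac{1}{-4136495 + a{\left(\left(-15 + 0\right)^{2} \right)}} = \frac{1}{-4136495 + \frac{\left(-15 + 0\right)^{2} \left(110345 + 39 \left(-15 + 0\right)^{2}\right)}{39}} = \frac{1}{-4136495 + \frac{\left(-15\right)^{2} \left(110345 + 39 \left(-15\right)^{2}\right)}{39}} = \frac{1}{-4136495 + \frac{1}{39} \cdot 225 \left(110345 + 39 \cdot 225\right)} = \frac{1}{-4136495 + \frac{1}{39} \cdot 225 \left(110345 + 8775\right)} = \frac{1}{-4136495 + \frac{1}{39} \cdot 225 \cdot 119120} = \frac{1}{-4136495 + \frac{8934000}{13}} = \frac{1}{- \frac{44840435}{13}} = - \frac{13}{44840435}$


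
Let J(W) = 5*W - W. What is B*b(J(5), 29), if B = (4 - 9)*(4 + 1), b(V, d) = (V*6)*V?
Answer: -60000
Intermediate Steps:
J(W) = 4*W
b(V, d) = 6*V**2 (b(V, d) = (6*V)*V = 6*V**2)
B = -25 (B = -5*5 = -25)
B*b(J(5), 29) = -150*(4*5)**2 = -150*20**2 = -150*400 = -25*2400 = -60000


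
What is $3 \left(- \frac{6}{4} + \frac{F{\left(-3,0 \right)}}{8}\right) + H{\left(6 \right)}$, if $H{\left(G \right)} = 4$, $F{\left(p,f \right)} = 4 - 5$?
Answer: $- \frac{7}{8} \approx -0.875$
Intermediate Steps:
$F{\left(p,f \right)} = -1$
$3 \left(- \frac{6}{4} + \frac{F{\left(-3,0 \right)}}{8}\right) + H{\left(6 \right)} = 3 \left(- \frac{6}{4} - \frac{1}{8}\right) + 4 = 3 \left(\left(-6\right) \frac{1}{4} - \frac{1}{8}\right) + 4 = 3 \left(- \frac{3}{2} - \frac{1}{8}\right) + 4 = 3 \left(- \frac{13}{8}\right) + 4 = - \frac{39}{8} + 4 = - \frac{7}{8}$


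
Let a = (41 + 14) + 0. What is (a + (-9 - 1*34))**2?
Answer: 144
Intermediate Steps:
a = 55 (a = 55 + 0 = 55)
(a + (-9 - 1*34))**2 = (55 + (-9 - 1*34))**2 = (55 + (-9 - 34))**2 = (55 - 43)**2 = 12**2 = 144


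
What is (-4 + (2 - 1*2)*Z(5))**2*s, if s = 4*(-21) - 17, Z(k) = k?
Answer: -1616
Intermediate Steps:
s = -101 (s = -84 - 17 = -101)
(-4 + (2 - 1*2)*Z(5))**2*s = (-4 + (2 - 1*2)*5)**2*(-101) = (-4 + (2 - 2)*5)**2*(-101) = (-4 + 0*5)**2*(-101) = (-4 + 0)**2*(-101) = (-4)**2*(-101) = 16*(-101) = -1616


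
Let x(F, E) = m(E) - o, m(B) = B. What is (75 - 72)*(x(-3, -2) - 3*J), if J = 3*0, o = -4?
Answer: 6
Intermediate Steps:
x(F, E) = 4 + E (x(F, E) = E - 1*(-4) = E + 4 = 4 + E)
J = 0
(75 - 72)*(x(-3, -2) - 3*J) = (75 - 72)*((4 - 2) - 3*0) = 3*(2 + 0) = 3*2 = 6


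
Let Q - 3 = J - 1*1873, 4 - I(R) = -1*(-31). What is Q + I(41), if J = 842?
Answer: -1055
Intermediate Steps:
I(R) = -27 (I(R) = 4 - (-1)*(-31) = 4 - 1*31 = 4 - 31 = -27)
Q = -1028 (Q = 3 + (842 - 1*1873) = 3 + (842 - 1873) = 3 - 1031 = -1028)
Q + I(41) = -1028 - 27 = -1055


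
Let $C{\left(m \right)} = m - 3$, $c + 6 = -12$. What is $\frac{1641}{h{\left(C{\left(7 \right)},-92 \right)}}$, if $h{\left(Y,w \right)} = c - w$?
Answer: $\frac{1641}{74} \approx 22.176$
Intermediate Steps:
$c = -18$ ($c = -6 - 12 = -18$)
$C{\left(m \right)} = -3 + m$
$h{\left(Y,w \right)} = -18 - w$
$\frac{1641}{h{\left(C{\left(7 \right)},-92 \right)}} = \frac{1641}{-18 - -92} = \frac{1641}{-18 + 92} = \frac{1641}{74}$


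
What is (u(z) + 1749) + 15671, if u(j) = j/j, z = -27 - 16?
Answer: 17421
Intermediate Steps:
z = -43
u(j) = 1
(u(z) + 1749) + 15671 = (1 + 1749) + 15671 = 1750 + 15671 = 17421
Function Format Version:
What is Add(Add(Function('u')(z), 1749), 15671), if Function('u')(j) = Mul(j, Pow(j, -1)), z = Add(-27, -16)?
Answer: 17421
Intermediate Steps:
z = -43
Function('u')(j) = 1
Add(Add(Function('u')(z), 1749), 15671) = Add(Add(1, 1749), 15671) = Add(1750, 15671) = 17421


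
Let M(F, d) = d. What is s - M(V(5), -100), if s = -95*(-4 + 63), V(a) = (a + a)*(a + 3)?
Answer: -5505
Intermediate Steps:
V(a) = 2*a*(3 + a) (V(a) = (2*a)*(3 + a) = 2*a*(3 + a))
s = -5605 (s = -95*59 = -5605)
s - M(V(5), -100) = -5605 - 1*(-100) = -5605 + 100 = -5505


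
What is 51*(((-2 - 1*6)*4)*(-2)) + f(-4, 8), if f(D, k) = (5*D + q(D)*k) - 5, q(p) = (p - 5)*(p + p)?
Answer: 3815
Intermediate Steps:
q(p) = 2*p*(-5 + p) (q(p) = (-5 + p)*(2*p) = 2*p*(-5 + p))
f(D, k) = -5 + 5*D + 2*D*k*(-5 + D) (f(D, k) = (5*D + (2*D*(-5 + D))*k) - 5 = (5*D + 2*D*k*(-5 + D)) - 5 = -5 + 5*D + 2*D*k*(-5 + D))
51*(((-2 - 1*6)*4)*(-2)) + f(-4, 8) = 51*(((-2 - 1*6)*4)*(-2)) + (-5 + 5*(-4) + 2*(-4)*8*(-5 - 4)) = 51*(((-2 - 6)*4)*(-2)) + (-5 - 20 + 2*(-4)*8*(-9)) = 51*(-8*4*(-2)) + (-5 - 20 + 576) = 51*(-32*(-2)) + 551 = 51*64 + 551 = 3264 + 551 = 3815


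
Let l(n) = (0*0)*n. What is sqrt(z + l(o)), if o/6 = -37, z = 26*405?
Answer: 9*sqrt(130) ≈ 102.62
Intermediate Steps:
z = 10530
o = -222 (o = 6*(-37) = -222)
l(n) = 0 (l(n) = 0*n = 0)
sqrt(z + l(o)) = sqrt(10530 + 0) = sqrt(10530) = 9*sqrt(130)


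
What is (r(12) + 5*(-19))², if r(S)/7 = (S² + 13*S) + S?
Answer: 4363921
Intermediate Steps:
r(S) = 7*S² + 98*S (r(S) = 7*((S² + 13*S) + S) = 7*(S² + 14*S) = 7*S² + 98*S)
(r(12) + 5*(-19))² = (7*12*(14 + 12) + 5*(-19))² = (7*12*26 - 95)² = (2184 - 95)² = 2089² = 4363921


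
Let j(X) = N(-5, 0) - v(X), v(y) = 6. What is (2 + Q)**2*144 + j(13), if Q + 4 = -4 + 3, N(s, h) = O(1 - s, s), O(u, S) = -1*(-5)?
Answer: 1295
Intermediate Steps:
O(u, S) = 5
N(s, h) = 5
j(X) = -1 (j(X) = 5 - 1*6 = 5 - 6 = -1)
Q = -5 (Q = -4 + (-4 + 3) = -4 - 1 = -5)
(2 + Q)**2*144 + j(13) = (2 - 5)**2*144 - 1 = (-3)**2*144 - 1 = 9*144 - 1 = 1296 - 1 = 1295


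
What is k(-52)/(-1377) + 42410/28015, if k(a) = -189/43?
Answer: 18640247/12287379 ≈ 1.5170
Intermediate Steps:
k(a) = -189/43 (k(a) = -189*1/43 = -189/43)
k(-52)/(-1377) + 42410/28015 = -189/43/(-1377) + 42410/28015 = -189/43*(-1/1377) + 42410*(1/28015) = 7/2193 + 8482/5603 = 18640247/12287379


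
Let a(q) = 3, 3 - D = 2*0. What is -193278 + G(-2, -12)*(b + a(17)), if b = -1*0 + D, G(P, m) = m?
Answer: -193350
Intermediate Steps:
D = 3 (D = 3 - 2*0 = 3 - 1*0 = 3 + 0 = 3)
b = 3 (b = -1*0 + 3 = 0 + 3 = 3)
-193278 + G(-2, -12)*(b + a(17)) = -193278 - 12*(3 + 3) = -193278 - 12*6 = -193278 - 72 = -193350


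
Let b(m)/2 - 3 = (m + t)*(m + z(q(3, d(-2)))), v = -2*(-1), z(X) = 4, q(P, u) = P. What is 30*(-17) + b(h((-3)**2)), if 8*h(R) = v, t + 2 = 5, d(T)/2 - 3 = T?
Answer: -3811/8 ≈ -476.38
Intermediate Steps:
d(T) = 6 + 2*T
t = 3 (t = -2 + 5 = 3)
v = 2
h(R) = 1/4 (h(R) = (1/8)*2 = 1/4)
b(m) = 6 + 2*(3 + m)*(4 + m) (b(m) = 6 + 2*((m + 3)*(m + 4)) = 6 + 2*((3 + m)*(4 + m)) = 6 + 2*(3 + m)*(4 + m))
30*(-17) + b(h((-3)**2)) = 30*(-17) + (30 + 2*(1/4)**2 + 14*(1/4)) = -510 + (30 + 2*(1/16) + 7/2) = -510 + (30 + 1/8 + 7/2) = -510 + 269/8 = -3811/8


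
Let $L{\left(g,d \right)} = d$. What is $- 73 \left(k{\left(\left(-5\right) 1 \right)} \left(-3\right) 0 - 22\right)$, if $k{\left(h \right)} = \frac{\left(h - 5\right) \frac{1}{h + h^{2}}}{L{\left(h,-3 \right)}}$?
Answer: $1606$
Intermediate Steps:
$k{\left(h \right)} = - \frac{-5 + h}{3 \left(h + h^{2}\right)}$ ($k{\left(h \right)} = \frac{\left(h - 5\right) \frac{1}{h + h^{2}}}{-3} = \frac{-5 + h}{h + h^{2}} \left(- \frac{1}{3}\right) = - \frac{-5 + h}{3 \left(h + h^{2}\right)}$)
$- 73 \left(k{\left(\left(-5\right) 1 \right)} \left(-3\right) 0 - 22\right) = - 73 \left(\frac{5 - \left(-5\right) 1}{3 \left(\left(-5\right) 1\right) \left(1 - 5\right)} \left(-3\right) 0 - 22\right) = - 73 \left(\frac{5 - -5}{3 \left(-5\right) \left(1 - 5\right)} \left(-3\right) 0 - 22\right) = - 73 \left(\frac{1}{3} \left(- \frac{1}{5}\right) \frac{1}{-4} \left(5 + 5\right) \left(-3\right) 0 - 22\right) = - 73 \left(\frac{1}{3} \left(- \frac{1}{5}\right) \left(- \frac{1}{4}\right) 10 \left(-3\right) 0 - 22\right) = - 73 \left(\frac{1}{6} \left(-3\right) 0 - 22\right) = - 73 \left(\left(- \frac{1}{2}\right) 0 - 22\right) = - 73 \left(0 - 22\right) = \left(-73\right) \left(-22\right) = 1606$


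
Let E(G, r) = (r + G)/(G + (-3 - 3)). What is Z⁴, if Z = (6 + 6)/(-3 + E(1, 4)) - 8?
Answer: 14641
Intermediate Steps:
E(G, r) = (G + r)/(-6 + G) (E(G, r) = (G + r)/(G - 6) = (G + r)/(-6 + G))
Z = -11 (Z = (6 + 6)/(-3 + (1 + 4)/(-6 + 1)) - 8 = 12/(-3 + 5/(-5)) - 8 = 12/(-3 - ⅕*5) - 8 = 12/(-3 - 1) - 8 = 12/(-4) - 8 = 12*(-¼) - 8 = -3 - 8 = -11)
Z⁴ = (-11)⁴ = 14641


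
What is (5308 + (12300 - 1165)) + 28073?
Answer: 44516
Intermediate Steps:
(5308 + (12300 - 1165)) + 28073 = (5308 + 11135) + 28073 = 16443 + 28073 = 44516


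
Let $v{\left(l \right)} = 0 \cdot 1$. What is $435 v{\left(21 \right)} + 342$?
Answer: $342$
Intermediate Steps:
$v{\left(l \right)} = 0$
$435 v{\left(21 \right)} + 342 = 435 \cdot 0 + 342 = 0 + 342 = 342$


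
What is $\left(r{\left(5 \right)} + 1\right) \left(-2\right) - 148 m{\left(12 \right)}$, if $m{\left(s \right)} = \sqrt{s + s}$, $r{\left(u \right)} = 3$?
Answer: $-8 - 296 \sqrt{6} \approx -733.05$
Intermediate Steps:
$m{\left(s \right)} = \sqrt{2} \sqrt{s}$ ($m{\left(s \right)} = \sqrt{2 s} = \sqrt{2} \sqrt{s}$)
$\left(r{\left(5 \right)} + 1\right) \left(-2\right) - 148 m{\left(12 \right)} = \left(3 + 1\right) \left(-2\right) - 148 \sqrt{2} \sqrt{12} = 4 \left(-2\right) - 148 \sqrt{2} \cdot 2 \sqrt{3} = -8 - 148 \cdot 2 \sqrt{6} = -8 - 296 \sqrt{6}$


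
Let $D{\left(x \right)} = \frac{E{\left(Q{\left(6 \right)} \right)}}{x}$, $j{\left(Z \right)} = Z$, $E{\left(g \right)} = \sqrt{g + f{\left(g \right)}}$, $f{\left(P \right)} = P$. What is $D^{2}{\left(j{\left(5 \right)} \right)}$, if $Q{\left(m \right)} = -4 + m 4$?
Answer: $\frac{8}{5} \approx 1.6$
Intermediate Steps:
$Q{\left(m \right)} = -4 + 4 m$
$E{\left(g \right)} = \sqrt{2} \sqrt{g}$ ($E{\left(g \right)} = \sqrt{g + g} = \sqrt{2 g} = \sqrt{2} \sqrt{g}$)
$D{\left(x \right)} = \frac{2 \sqrt{10}}{x}$ ($D{\left(x \right)} = \frac{\sqrt{2} \sqrt{-4 + 4 \cdot 6}}{x} = \frac{\sqrt{2} \sqrt{-4 + 24}}{x} = \frac{\sqrt{2} \sqrt{20}}{x} = \frac{\sqrt{2} \cdot 2 \sqrt{5}}{x} = \frac{2 \sqrt{10}}{x}$)
$D^{2}{\left(j{\left(5 \right)} \right)} = \left(\frac{2 \sqrt{10}}{5}\right)^{2} = \frac{8}{5}$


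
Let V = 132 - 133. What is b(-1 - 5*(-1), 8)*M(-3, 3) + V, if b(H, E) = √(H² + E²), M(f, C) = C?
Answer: -1 + 12*√5 ≈ 25.833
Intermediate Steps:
V = -1
b(H, E) = √(E² + H²)
b(-1 - 5*(-1), 8)*M(-3, 3) + V = √(8² + (-1 - 5*(-1))²)*3 - 1 = √(64 + (-1 + 5)²)*3 - 1 = √(64 + 4²)*3 - 1 = √(64 + 16)*3 - 1 = √80*3 - 1 = (4*√5)*3 - 1 = 12*√5 - 1 = -1 + 12*√5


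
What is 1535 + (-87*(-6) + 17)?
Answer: 2074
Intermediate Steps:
1535 + (-87*(-6) + 17) = 1535 + (522 + 17) = 1535 + 539 = 2074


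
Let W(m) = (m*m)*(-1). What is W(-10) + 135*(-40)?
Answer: -5500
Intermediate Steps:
W(m) = -m² (W(m) = m²*(-1) = -m²)
W(-10) + 135*(-40) = -1*(-10)² + 135*(-40) = -1*100 - 5400 = -100 - 5400 = -5500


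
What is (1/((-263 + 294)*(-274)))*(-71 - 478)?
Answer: 549/8494 ≈ 0.064634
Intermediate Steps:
(1/((-263 + 294)*(-274)))*(-71 - 478) = (-1/274/31)*(-549) = ((1/31)*(-1/274))*(-549) = -1/8494*(-549) = 549/8494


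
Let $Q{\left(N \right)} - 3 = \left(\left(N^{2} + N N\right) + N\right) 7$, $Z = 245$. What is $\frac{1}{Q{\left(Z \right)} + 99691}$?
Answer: $\frac{1}{941759} \approx 1.0618 \cdot 10^{-6}$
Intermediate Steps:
$Q{\left(N \right)} = 3 + 7 N + 14 N^{2}$ ($Q{\left(N \right)} = 3 + \left(\left(N^{2} + N N\right) + N\right) 7 = 3 + \left(\left(N^{2} + N^{2}\right) + N\right) 7 = 3 + \left(2 N^{2} + N\right) 7 = 3 + \left(N + 2 N^{2}\right) 7 = 3 + \left(7 N + 14 N^{2}\right) = 3 + 7 N + 14 N^{2}$)
$\frac{1}{Q{\left(Z \right)} + 99691} = \frac{1}{\left(3 + 7 \cdot 245 + 14 \cdot 245^{2}\right) + 99691} = \frac{1}{\left(3 + 1715 + 14 \cdot 60025\right) + 99691} = \frac{1}{\left(3 + 1715 + 840350\right) + 99691} = \frac{1}{842068 + 99691} = \frac{1}{941759}$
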